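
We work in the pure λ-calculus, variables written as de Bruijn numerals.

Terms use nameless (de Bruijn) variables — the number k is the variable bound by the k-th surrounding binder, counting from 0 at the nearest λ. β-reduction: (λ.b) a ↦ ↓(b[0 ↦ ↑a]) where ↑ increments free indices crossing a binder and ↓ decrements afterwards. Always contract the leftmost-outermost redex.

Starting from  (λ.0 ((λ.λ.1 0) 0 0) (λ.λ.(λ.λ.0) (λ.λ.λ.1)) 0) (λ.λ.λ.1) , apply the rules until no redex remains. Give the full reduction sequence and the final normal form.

  start: (λ.0 ((λ.λ.1 0) 0 0) (λ.λ.(λ.λ.0) (λ.λ.λ.1)) 0) (λ.λ.λ.1)
  →1  (λ.λ.λ.1) ((λ.λ.1 0) (λ.λ.λ.1) (λ.λ.λ.1)) (λ.λ.(λ.λ.0) (λ.λ.λ.1)) (λ.λ.λ.1)
  →2  (λ.λ.1) (λ.λ.(λ.λ.0) (λ.λ.λ.1)) (λ.λ.λ.1)
  →3  (λ.λ.λ.(λ.λ.0) (λ.λ.λ.1)) (λ.λ.λ.1)
  →4  λ.λ.(λ.λ.0) (λ.λ.λ.1)
  →5  λ.λ.λ.0

Answer: normal form = λ.λ.λ.0  (in 5 steps)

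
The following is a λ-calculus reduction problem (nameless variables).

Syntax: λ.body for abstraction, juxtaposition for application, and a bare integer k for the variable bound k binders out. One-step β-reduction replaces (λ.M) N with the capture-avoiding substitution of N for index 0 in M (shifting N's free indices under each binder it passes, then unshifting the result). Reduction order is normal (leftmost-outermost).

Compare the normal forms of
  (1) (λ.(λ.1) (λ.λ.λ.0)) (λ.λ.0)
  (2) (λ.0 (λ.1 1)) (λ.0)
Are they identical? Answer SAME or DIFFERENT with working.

Term A:
  start: (λ.(λ.1) (λ.λ.λ.0)) (λ.λ.0)
  →1  (λ.λ.λ.0) (λ.λ.λ.0)
  →2  λ.λ.0

Term B:
  start: (λ.0 (λ.1 1)) (λ.0)
  →1  (λ.0) (λ.(λ.0) (λ.0))
  →2  λ.(λ.0) (λ.0)
  →3  λ.λ.0

Answer: SAME — A ⇓ λ.λ.0, B ⇓ λ.λ.0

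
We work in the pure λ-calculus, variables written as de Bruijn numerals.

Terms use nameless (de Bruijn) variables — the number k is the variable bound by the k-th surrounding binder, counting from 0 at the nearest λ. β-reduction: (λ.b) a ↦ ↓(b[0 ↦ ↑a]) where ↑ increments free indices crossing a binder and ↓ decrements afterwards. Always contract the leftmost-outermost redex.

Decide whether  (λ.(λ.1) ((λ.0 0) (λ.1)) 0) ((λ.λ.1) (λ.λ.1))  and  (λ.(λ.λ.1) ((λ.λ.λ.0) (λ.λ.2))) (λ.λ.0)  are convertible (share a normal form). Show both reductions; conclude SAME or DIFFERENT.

Term A:
  start: (λ.(λ.1) ((λ.0 0) (λ.1)) 0) ((λ.λ.1) (λ.λ.1))
  step 1: (λ.(λ.λ.1) (λ.λ.1)) ((λ.0 0) (λ.(λ.λ.1) (λ.λ.1))) ((λ.λ.1) (λ.λ.1))
  step 2: (λ.λ.1) (λ.λ.1) ((λ.λ.1) (λ.λ.1))
  step 3: (λ.λ.λ.1) ((λ.λ.1) (λ.λ.1))
  step 4: λ.λ.1

Term B:
  start: (λ.(λ.λ.1) ((λ.λ.λ.0) (λ.λ.2))) (λ.λ.0)
  step 1: (λ.λ.1) ((λ.λ.λ.0) (λ.λ.λ.λ.0))
  step 2: λ.(λ.λ.λ.0) (λ.λ.λ.λ.0)
  step 3: λ.λ.λ.0

Answer: DIFFERENT — A ⇓ λ.λ.1, B ⇓ λ.λ.λ.0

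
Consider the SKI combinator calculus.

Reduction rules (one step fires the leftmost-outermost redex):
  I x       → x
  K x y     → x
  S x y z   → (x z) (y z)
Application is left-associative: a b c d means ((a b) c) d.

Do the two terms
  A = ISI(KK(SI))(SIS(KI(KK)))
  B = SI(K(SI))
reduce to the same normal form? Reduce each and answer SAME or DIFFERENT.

Term A:
  start: ISI(KK(SI))(SIS(KI(KK)))
  →1  SI(KK(SI))(SIS(KI(KK)))
  →2  I(SIS(KI(KK)))(KK(SI)(SIS(KI(KK))))
  →3  SIS(KI(KK))(KK(SI)(SIS(KI(KK))))
  →4  I(KI(KK))(S(KI(KK)))(KK(SI)(SIS(KI(KK))))
  →5  KI(KK)(S(KI(KK)))(KK(SI)(SIS(KI(KK))))
  →6  I(S(KI(KK)))(KK(SI)(SIS(KI(KK))))
  →7  S(KI(KK))(KK(SI)(SIS(KI(KK))))
  →8  SI(KK(SI)(SIS(KI(KK))))
  →9  SI(K(SIS(KI(KK))))
  →10  SI(K(I(KI(KK))(S(KI(KK)))))
  →11  SI(K(KI(KK)(S(KI(KK)))))
  →12  SI(K(I(S(KI(KK)))))
  →13  SI(K(S(KI(KK))))
  →14  SI(K(SI))

Term B:
  start: SI(K(SI))

Answer: SAME — A ⇓ SI(K(SI)), B ⇓ SI(K(SI))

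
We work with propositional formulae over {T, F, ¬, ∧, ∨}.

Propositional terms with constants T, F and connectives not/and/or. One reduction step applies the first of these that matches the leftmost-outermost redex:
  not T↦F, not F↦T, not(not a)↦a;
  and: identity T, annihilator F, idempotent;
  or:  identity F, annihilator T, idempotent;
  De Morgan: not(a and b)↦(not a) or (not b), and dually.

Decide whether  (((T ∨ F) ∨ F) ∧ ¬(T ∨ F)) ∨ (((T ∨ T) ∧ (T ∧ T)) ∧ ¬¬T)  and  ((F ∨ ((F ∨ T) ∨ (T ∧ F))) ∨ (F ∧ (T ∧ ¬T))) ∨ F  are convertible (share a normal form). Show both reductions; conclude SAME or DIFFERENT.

Answer: SAME — A ⇓ T, B ⇓ T

Reduction:
Term A:
  start: (((T ∨ F) ∨ F) ∧ ¬(T ∨ F)) ∨ (((T ∨ T) ∧ (T ∧ T)) ∧ ¬¬T)
  [1] ((T ∨ F) ∧ ¬(T ∨ F)) ∨ (((T ∨ T) ∧ (T ∧ T)) ∧ ¬¬T)
  [2] (T ∧ ¬(T ∨ F)) ∨ (((T ∨ T) ∧ (T ∧ T)) ∧ ¬¬T)
  [3] ¬(T ∨ F) ∨ (((T ∨ T) ∧ (T ∧ T)) ∧ ¬¬T)
  [4] (¬T ∧ ¬F) ∨ (((T ∨ T) ∧ (T ∧ T)) ∧ ¬¬T)
  [5] (F ∧ ¬F) ∨ (((T ∨ T) ∧ (T ∧ T)) ∧ ¬¬T)
  [6] F ∨ (((T ∨ T) ∧ (T ∧ T)) ∧ ¬¬T)
  [7] ((T ∨ T) ∧ (T ∧ T)) ∧ ¬¬T
  [8] (T ∧ (T ∧ T)) ∧ ¬¬T
  [9] (T ∧ T) ∧ ¬¬T
  [10] T ∧ ¬¬T
  [11] ¬¬T
  [12] T

Term B:
  start: ((F ∨ ((F ∨ T) ∨ (T ∧ F))) ∨ (F ∧ (T ∧ ¬T))) ∨ F
  [1] (F ∨ ((F ∨ T) ∨ (T ∧ F))) ∨ (F ∧ (T ∧ ¬T))
  [2] ((F ∨ T) ∨ (T ∧ F)) ∨ (F ∧ (T ∧ ¬T))
  [3] (T ∨ (T ∧ F)) ∨ (F ∧ (T ∧ ¬T))
  [4] T ∨ (F ∧ (T ∧ ¬T))
  [5] T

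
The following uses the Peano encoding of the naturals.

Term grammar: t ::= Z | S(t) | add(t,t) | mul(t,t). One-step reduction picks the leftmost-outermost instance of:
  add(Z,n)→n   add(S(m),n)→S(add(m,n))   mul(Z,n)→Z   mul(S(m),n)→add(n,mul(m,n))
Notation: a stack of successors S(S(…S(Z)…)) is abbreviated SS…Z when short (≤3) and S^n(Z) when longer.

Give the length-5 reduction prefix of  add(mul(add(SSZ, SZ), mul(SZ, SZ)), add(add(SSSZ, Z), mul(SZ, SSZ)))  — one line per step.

  start: add(mul(add(SSZ, SZ), mul(SZ, SZ)), add(add(SSSZ, Z), mul(SZ, SSZ)))
  [1] add(mul(S(add(SZ, SZ)), mul(SZ, SZ)), add(add(SSSZ, Z), mul(SZ, SSZ)))
  [2] add(add(mul(SZ, SZ), mul(add(SZ, SZ), mul(SZ, SZ))), add(add(SSSZ, Z), mul(SZ, SSZ)))
  [3] add(add(add(SZ, mul(Z, SZ)), mul(add(SZ, SZ), mul(SZ, SZ))), add(add(SSSZ, Z), mul(SZ, SSZ)))
  [4] add(add(S(add(Z, mul(Z, SZ))), mul(add(SZ, SZ), mul(SZ, SZ))), add(add(SSSZ, Z), mul(SZ, SSZ)))
  [5] add(S(add(add(Z, mul(Z, SZ)), mul(add(SZ, SZ), mul(SZ, SZ)))), add(add(SSSZ, Z), mul(SZ, SSZ)))

Answer: after 5 steps: add(S(add(add(Z, mul(Z, SZ)), mul(add(SZ, SZ), mul(SZ, SZ)))), add(add(SSSZ, Z), mul(SZ, SSZ)))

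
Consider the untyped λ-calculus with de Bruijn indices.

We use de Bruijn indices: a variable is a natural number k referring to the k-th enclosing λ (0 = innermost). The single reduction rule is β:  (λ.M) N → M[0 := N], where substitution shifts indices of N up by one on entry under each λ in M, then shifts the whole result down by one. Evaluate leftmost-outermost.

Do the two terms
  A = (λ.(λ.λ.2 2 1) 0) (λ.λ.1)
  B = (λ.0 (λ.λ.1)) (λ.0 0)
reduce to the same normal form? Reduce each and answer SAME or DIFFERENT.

Term A:
  start: (λ.(λ.λ.2 2 1) 0) (λ.λ.1)
  step 1: (λ.λ.(λ.λ.1) (λ.λ.1) 1) (λ.λ.1)
  step 2: λ.(λ.λ.1) (λ.λ.1) (λ.λ.1)
  step 3: λ.(λ.λ.λ.1) (λ.λ.1)
  step 4: λ.λ.λ.1

Term B:
  start: (λ.0 (λ.λ.1)) (λ.0 0)
  step 1: (λ.0 0) (λ.λ.1)
  step 2: (λ.λ.1) (λ.λ.1)
  step 3: λ.λ.λ.1

Answer: SAME — A ⇓ λ.λ.λ.1, B ⇓ λ.λ.λ.1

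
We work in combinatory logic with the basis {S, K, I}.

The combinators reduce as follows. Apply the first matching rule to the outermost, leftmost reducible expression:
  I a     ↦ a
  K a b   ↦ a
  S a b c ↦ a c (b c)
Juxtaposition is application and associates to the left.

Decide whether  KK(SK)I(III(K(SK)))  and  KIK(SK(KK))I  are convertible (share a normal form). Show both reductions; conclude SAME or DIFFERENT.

Term A:
  start: KK(SK)I(III(K(SK)))
  →1  KI(III(K(SK)))
  →2  I

Term B:
  start: KIK(SK(KK))I
  →1  I(SK(KK))I
  →2  SK(KK)I
  →3  KI(KKI)
  →4  I

Answer: SAME — A ⇓ I, B ⇓ I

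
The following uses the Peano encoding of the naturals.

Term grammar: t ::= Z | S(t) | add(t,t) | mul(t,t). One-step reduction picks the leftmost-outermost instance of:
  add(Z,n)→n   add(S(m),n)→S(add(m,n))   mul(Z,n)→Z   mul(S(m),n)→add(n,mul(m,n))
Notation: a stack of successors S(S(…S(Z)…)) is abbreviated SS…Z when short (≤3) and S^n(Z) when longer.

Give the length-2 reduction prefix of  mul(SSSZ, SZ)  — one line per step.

Answer: after 2 steps: S(add(Z, mul(SSZ, SZ)))

Derivation:
  start: mul(SSSZ, SZ)
  →1  add(SZ, mul(SSZ, SZ))
  →2  S(add(Z, mul(SSZ, SZ)))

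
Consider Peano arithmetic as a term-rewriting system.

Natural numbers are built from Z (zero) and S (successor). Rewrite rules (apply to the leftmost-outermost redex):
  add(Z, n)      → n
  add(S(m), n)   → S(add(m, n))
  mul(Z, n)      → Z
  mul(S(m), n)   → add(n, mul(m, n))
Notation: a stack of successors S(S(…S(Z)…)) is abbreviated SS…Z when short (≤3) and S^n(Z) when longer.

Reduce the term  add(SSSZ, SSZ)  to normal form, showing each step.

Answer: normal form = S^5(Z)  (in 4 steps)

Reduction:
  start: add(SSSZ, SSZ)
  step 1: S(add(SSZ, SSZ))
  step 2: S(S(add(SZ, SSZ)))
  step 3: S(S(S(add(Z, SSZ))))
  step 4: S^5(Z)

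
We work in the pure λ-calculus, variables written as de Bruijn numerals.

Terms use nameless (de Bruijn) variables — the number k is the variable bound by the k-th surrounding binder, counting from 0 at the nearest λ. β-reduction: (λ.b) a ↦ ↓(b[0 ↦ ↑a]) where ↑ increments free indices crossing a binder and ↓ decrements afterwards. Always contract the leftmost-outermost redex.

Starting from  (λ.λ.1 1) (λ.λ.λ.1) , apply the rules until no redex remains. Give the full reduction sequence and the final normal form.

  start: (λ.λ.1 1) (λ.λ.λ.1)
  [1] λ.(λ.λ.λ.1) (λ.λ.λ.1)
  [2] λ.λ.λ.1

Answer: normal form = λ.λ.λ.1  (in 2 steps)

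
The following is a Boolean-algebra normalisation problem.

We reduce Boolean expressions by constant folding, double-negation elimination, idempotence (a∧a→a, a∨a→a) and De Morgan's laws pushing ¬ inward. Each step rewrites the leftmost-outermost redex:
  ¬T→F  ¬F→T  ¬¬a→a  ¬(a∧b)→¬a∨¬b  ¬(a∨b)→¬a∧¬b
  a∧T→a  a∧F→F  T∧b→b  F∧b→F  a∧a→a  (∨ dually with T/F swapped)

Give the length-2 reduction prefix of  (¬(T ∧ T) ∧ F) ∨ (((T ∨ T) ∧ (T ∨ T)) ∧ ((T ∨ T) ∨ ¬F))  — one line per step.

Answer: after 2 steps: ((T ∨ T) ∧ (T ∨ T)) ∧ ((T ∨ T) ∨ ¬F)

Working:
  start: (¬(T ∧ T) ∧ F) ∨ (((T ∨ T) ∧ (T ∨ T)) ∧ ((T ∨ T) ∨ ¬F))
  →1  F ∨ (((T ∨ T) ∧ (T ∨ T)) ∧ ((T ∨ T) ∨ ¬F))
  →2  ((T ∨ T) ∧ (T ∨ T)) ∧ ((T ∨ T) ∨ ¬F)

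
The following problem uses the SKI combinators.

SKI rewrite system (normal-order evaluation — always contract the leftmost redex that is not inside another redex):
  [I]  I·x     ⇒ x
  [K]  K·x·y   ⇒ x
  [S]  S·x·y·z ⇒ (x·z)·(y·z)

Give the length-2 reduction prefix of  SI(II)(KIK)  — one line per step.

  start: SI(II)(KIK)
  →1  I(KIK)(II(KIK))
  →2  KIK(II(KIK))

Answer: after 2 steps: KIK(II(KIK))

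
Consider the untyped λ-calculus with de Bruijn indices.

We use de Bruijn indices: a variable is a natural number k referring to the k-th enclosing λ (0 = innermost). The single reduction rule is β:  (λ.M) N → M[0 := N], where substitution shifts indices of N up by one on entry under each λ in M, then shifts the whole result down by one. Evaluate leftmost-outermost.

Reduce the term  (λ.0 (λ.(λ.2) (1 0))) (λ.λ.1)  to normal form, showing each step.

Answer: normal form = λ.λ.λ.λ.1  (in 3 steps)

Derivation:
  start: (λ.0 (λ.(λ.2) (1 0))) (λ.λ.1)
  [1] (λ.λ.1) (λ.(λ.λ.λ.1) ((λ.λ.1) 0))
  [2] λ.λ.(λ.λ.λ.1) ((λ.λ.1) 0)
  [3] λ.λ.λ.λ.1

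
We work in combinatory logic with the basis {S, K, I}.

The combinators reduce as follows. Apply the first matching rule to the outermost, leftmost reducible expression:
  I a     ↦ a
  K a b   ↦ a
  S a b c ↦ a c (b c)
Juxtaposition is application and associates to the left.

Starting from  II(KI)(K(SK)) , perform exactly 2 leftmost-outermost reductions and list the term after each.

  start: II(KI)(K(SK))
  [1] I(KI)(K(SK))
  [2] KI(K(SK))

Answer: after 2 steps: KI(K(SK))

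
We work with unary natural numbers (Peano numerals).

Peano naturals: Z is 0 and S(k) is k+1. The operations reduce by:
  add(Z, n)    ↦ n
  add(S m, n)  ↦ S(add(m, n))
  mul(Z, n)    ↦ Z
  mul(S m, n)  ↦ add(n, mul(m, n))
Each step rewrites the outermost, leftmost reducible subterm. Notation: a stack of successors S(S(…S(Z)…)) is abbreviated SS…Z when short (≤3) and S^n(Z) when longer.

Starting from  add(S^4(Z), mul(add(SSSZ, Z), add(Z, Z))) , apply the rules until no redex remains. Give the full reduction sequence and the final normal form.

  start: add(S^4(Z), mul(add(SSSZ, Z), add(Z, Z)))
  →1  S(add(SSSZ, mul(add(SSSZ, Z), add(Z, Z))))
  →2  S(S(add(SSZ, mul(add(SSSZ, Z), add(Z, Z)))))
  →3  S(S(S(add(SZ, mul(add(SSSZ, Z), add(Z, Z))))))
  →4  S(S(S(S(add(Z, mul(add(SSSZ, Z), add(Z, Z)))))))
  →5  S(S(S(S(mul(add(SSSZ, Z), add(Z, Z))))))
  →6  S(S(S(S(mul(S(add(SSZ, Z)), add(Z, Z))))))
  →7  S(S(S(S(add(add(Z, Z), mul(add(SSZ, Z), add(Z, Z)))))))
  →8  S(S(S(S(add(Z, mul(add(SSZ, Z), add(Z, Z)))))))
  →9  S(S(S(S(mul(add(SSZ, Z), add(Z, Z))))))
  →10  S(S(S(S(mul(S(add(SZ, Z)), add(Z, Z))))))
  →11  S(S(S(S(add(add(Z, Z), mul(add(SZ, Z), add(Z, Z)))))))
  →12  S(S(S(S(add(Z, mul(add(SZ, Z), add(Z, Z)))))))
  →13  S(S(S(S(mul(add(SZ, Z), add(Z, Z))))))
  →14  S(S(S(S(mul(S(add(Z, Z)), add(Z, Z))))))
  →15  S(S(S(S(add(add(Z, Z), mul(add(Z, Z), add(Z, Z)))))))
  →16  S(S(S(S(add(Z, mul(add(Z, Z), add(Z, Z)))))))
  →17  S(S(S(S(mul(add(Z, Z), add(Z, Z))))))
  →18  S(S(S(S(mul(Z, add(Z, Z))))))
  →19  S^4(Z)

Answer: normal form = S^4(Z)  (in 19 steps)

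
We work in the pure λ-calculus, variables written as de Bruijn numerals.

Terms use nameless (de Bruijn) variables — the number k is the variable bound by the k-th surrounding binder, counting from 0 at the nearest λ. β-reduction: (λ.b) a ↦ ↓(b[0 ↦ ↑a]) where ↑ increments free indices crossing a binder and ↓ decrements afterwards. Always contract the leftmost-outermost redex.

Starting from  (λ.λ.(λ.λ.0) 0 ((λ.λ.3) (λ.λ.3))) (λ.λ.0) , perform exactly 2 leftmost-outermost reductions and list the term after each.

Answer: after 2 steps: λ.(λ.0) ((λ.λ.λ.λ.0) (λ.λ.λ.λ.0))

Working:
  start: (λ.λ.(λ.λ.0) 0 ((λ.λ.3) (λ.λ.3))) (λ.λ.0)
  →1  λ.(λ.λ.0) 0 ((λ.λ.λ.λ.0) (λ.λ.λ.λ.0))
  →2  λ.(λ.0) ((λ.λ.λ.λ.0) (λ.λ.λ.λ.0))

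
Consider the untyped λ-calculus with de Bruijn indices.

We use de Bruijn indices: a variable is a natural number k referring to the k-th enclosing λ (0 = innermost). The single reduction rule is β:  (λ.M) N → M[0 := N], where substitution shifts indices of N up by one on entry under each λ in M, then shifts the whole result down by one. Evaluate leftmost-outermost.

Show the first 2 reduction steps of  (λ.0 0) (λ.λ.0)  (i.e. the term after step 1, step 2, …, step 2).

Answer: after 2 steps: λ.0

Reduction:
  start: (λ.0 0) (λ.λ.0)
  →1  (λ.λ.0) (λ.λ.0)
  →2  λ.0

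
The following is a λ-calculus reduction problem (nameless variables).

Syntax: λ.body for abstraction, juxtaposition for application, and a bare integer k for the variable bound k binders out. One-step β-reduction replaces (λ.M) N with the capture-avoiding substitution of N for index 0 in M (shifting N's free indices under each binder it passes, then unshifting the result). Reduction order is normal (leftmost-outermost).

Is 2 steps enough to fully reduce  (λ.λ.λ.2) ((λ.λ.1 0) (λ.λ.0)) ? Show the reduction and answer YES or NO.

Answer: NO — after 2 steps the term is λ.λ.λ.(λ.λ.0) 0, not yet normal

Working:
  start: (λ.λ.λ.2) ((λ.λ.1 0) (λ.λ.0))
  step 1: λ.λ.(λ.λ.1 0) (λ.λ.0)
  step 2: λ.λ.λ.(λ.λ.0) 0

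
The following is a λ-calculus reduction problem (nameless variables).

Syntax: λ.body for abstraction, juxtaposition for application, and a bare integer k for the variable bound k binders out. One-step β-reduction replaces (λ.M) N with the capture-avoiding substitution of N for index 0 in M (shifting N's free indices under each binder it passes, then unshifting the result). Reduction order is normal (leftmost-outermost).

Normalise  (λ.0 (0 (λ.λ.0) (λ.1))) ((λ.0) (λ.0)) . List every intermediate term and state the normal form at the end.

Answer: normal form = λ.0  (in 6 steps)

Derivation:
  start: (λ.0 (0 (λ.λ.0) (λ.1))) ((λ.0) (λ.0))
  →1  (λ.0) (λ.0) ((λ.0) (λ.0) (λ.λ.0) (λ.(λ.0) (λ.0)))
  →2  (λ.0) ((λ.0) (λ.0) (λ.λ.0) (λ.(λ.0) (λ.0)))
  →3  (λ.0) (λ.0) (λ.λ.0) (λ.(λ.0) (λ.0))
  →4  (λ.0) (λ.λ.0) (λ.(λ.0) (λ.0))
  →5  (λ.λ.0) (λ.(λ.0) (λ.0))
  →6  λ.0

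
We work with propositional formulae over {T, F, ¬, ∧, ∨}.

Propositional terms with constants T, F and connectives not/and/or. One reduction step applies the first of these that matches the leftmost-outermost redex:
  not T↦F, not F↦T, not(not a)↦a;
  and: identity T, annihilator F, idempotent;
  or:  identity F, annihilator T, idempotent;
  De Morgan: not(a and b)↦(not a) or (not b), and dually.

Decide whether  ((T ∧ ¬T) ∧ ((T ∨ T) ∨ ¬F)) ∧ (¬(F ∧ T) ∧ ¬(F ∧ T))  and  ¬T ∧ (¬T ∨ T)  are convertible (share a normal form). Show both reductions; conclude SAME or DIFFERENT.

Answer: SAME — A ⇓ F, B ⇓ F

Reduction:
Term A:
  start: ((T ∧ ¬T) ∧ ((T ∨ T) ∨ ¬F)) ∧ (¬(F ∧ T) ∧ ¬(F ∧ T))
  →1  (¬T ∧ ((T ∨ T) ∨ ¬F)) ∧ (¬(F ∧ T) ∧ ¬(F ∧ T))
  →2  (F ∧ ((T ∨ T) ∨ ¬F)) ∧ (¬(F ∧ T) ∧ ¬(F ∧ T))
  →3  F ∧ (¬(F ∧ T) ∧ ¬(F ∧ T))
  →4  F

Term B:
  start: ¬T ∧ (¬T ∨ T)
  →1  F ∧ (¬T ∨ T)
  →2  F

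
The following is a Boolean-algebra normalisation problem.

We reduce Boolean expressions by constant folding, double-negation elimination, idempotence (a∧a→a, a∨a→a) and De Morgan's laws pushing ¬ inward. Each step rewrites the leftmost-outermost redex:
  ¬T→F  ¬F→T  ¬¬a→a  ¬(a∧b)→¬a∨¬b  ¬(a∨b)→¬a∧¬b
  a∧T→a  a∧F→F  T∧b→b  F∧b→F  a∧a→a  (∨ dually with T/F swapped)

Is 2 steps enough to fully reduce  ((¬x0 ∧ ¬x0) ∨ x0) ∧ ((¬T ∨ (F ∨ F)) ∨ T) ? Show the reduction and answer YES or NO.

  start: ((¬x0 ∧ ¬x0) ∨ x0) ∧ ((¬T ∨ (F ∨ F)) ∨ T)
  [1] (¬x0 ∨ x0) ∧ ((¬T ∨ (F ∨ F)) ∨ T)
  [2] (¬x0 ∨ x0) ∧ T

Answer: NO — after 2 steps the term is (¬x0 ∨ x0) ∧ T, not yet normal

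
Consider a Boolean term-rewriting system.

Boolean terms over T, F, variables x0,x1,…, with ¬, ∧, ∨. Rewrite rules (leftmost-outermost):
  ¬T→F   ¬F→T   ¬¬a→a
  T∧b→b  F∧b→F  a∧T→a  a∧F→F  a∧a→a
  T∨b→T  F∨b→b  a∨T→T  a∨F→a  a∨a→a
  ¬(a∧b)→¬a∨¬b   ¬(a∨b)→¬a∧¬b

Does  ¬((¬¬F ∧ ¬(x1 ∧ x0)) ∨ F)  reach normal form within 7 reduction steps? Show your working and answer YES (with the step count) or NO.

Answer: YES — reaches normal form T in 7 ≤ 7 steps

Working:
  start: ¬((¬¬F ∧ ¬(x1 ∧ x0)) ∨ F)
  →1  ¬(¬¬F ∧ ¬(x1 ∧ x0)) ∧ ¬F
  →2  (¬¬¬F ∨ ¬¬(x1 ∧ x0)) ∧ ¬F
  →3  (¬F ∨ ¬¬(x1 ∧ x0)) ∧ ¬F
  →4  (T ∨ ¬¬(x1 ∧ x0)) ∧ ¬F
  →5  T ∧ ¬F
  →6  ¬F
  →7  T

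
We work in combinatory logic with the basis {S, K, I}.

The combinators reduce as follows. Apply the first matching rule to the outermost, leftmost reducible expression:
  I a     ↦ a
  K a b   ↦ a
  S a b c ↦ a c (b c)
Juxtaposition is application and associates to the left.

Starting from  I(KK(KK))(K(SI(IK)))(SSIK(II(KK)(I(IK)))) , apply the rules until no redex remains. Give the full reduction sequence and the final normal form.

Answer: normal form = K(SIK)  (in 4 steps)

Reduction:
  start: I(KK(KK))(K(SI(IK)))(SSIK(II(KK)(I(IK))))
  step 1: KK(KK)(K(SI(IK)))(SSIK(II(KK)(I(IK))))
  step 2: K(K(SI(IK)))(SSIK(II(KK)(I(IK))))
  step 3: K(SI(IK))
  step 4: K(SIK)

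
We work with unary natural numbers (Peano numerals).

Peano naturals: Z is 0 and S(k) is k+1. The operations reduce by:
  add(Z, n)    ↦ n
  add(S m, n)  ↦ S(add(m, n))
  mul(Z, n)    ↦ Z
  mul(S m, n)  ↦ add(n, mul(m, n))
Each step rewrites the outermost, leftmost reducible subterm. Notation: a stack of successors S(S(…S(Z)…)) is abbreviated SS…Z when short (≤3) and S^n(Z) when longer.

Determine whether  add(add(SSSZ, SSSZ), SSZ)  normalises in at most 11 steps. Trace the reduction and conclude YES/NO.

Answer: YES — reaches normal form S^8(Z) in 11 ≤ 11 steps

Derivation:
  start: add(add(SSSZ, SSSZ), SSZ)
  [1] add(S(add(SSZ, SSSZ)), SSZ)
  [2] S(add(add(SSZ, SSSZ), SSZ))
  [3] S(add(S(add(SZ, SSSZ)), SSZ))
  [4] S(S(add(add(SZ, SSSZ), SSZ)))
  [5] S(S(add(S(add(Z, SSSZ)), SSZ)))
  [6] S(S(S(add(add(Z, SSSZ), SSZ))))
  [7] S(S(S(add(SSSZ, SSZ))))
  [8] S(S(S(S(add(SSZ, SSZ)))))
  [9] S(S(S(S(S(add(SZ, SSZ))))))
  [10] S(S(S(S(S(S(add(Z, SSZ)))))))
  [11] S^8(Z)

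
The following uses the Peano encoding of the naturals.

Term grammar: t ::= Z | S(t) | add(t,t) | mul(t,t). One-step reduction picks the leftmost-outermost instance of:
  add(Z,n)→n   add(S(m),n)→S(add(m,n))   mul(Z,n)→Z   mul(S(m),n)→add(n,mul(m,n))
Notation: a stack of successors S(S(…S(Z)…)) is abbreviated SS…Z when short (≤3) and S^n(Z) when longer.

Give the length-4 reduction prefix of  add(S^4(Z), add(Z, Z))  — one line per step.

  start: add(S^4(Z), add(Z, Z))
  [1] S(add(SSSZ, add(Z, Z)))
  [2] S(S(add(SSZ, add(Z, Z))))
  [3] S(S(S(add(SZ, add(Z, Z)))))
  [4] S(S(S(S(add(Z, add(Z, Z))))))

Answer: after 4 steps: S(S(S(S(add(Z, add(Z, Z))))))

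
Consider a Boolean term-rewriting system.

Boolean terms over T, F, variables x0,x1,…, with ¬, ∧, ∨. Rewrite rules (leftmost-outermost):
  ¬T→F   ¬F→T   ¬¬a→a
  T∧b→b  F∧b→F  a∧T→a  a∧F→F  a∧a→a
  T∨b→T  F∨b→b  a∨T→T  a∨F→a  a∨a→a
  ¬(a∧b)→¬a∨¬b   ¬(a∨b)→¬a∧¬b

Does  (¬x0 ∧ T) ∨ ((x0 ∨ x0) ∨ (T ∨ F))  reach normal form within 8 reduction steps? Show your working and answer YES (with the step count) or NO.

  start: (¬x0 ∧ T) ∨ ((x0 ∨ x0) ∨ (T ∨ F))
  →1  ¬x0 ∨ ((x0 ∨ x0) ∨ (T ∨ F))
  →2  ¬x0 ∨ (x0 ∨ (T ∨ F))
  →3  ¬x0 ∨ (x0 ∨ T)
  →4  ¬x0 ∨ T
  →5  T

Answer: YES — reaches normal form T in 5 ≤ 8 steps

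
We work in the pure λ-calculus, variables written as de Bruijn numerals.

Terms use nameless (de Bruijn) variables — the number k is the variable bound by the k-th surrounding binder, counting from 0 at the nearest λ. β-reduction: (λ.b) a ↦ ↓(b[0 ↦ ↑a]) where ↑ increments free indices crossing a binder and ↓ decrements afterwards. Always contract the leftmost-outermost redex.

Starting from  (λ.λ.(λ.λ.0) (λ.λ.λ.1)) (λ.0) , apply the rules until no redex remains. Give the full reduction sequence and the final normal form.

Answer: normal form = λ.λ.0  (in 2 steps)

Derivation:
  start: (λ.λ.(λ.λ.0) (λ.λ.λ.1)) (λ.0)
  step 1: λ.(λ.λ.0) (λ.λ.λ.1)
  step 2: λ.λ.0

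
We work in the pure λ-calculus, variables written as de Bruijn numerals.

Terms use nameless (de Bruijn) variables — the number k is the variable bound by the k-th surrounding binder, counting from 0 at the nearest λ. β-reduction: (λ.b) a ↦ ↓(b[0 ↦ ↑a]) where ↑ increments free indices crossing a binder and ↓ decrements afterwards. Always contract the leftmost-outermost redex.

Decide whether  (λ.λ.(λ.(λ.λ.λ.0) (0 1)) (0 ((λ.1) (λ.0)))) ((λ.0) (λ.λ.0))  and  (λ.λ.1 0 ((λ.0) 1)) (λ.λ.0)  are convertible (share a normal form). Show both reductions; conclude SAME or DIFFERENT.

Answer: SAME — A ⇓ λ.λ.λ.0, B ⇓ λ.λ.λ.0

Working:
Term A:
  start: (λ.λ.(λ.(λ.λ.λ.0) (0 1)) (0 ((λ.1) (λ.0)))) ((λ.0) (λ.λ.0))
  →1  λ.(λ.(λ.λ.λ.0) (0 1)) (0 ((λ.1) (λ.0)))
  →2  λ.(λ.λ.λ.0) (0 ((λ.1) (λ.0)) 0)
  →3  λ.λ.λ.0

Term B:
  start: (λ.λ.1 0 ((λ.0) 1)) (λ.λ.0)
  →1  λ.(λ.λ.0) 0 ((λ.0) (λ.λ.0))
  →2  λ.(λ.0) ((λ.0) (λ.λ.0))
  →3  λ.(λ.0) (λ.λ.0)
  →4  λ.λ.λ.0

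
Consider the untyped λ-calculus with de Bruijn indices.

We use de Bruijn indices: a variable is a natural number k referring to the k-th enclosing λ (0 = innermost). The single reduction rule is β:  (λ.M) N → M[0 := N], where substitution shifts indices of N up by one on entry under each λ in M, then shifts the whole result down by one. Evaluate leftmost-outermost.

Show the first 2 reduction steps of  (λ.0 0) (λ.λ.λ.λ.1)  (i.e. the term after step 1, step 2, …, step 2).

Answer: after 2 steps: λ.λ.λ.1

Reduction:
  start: (λ.0 0) (λ.λ.λ.λ.1)
  →1  (λ.λ.λ.λ.1) (λ.λ.λ.λ.1)
  →2  λ.λ.λ.1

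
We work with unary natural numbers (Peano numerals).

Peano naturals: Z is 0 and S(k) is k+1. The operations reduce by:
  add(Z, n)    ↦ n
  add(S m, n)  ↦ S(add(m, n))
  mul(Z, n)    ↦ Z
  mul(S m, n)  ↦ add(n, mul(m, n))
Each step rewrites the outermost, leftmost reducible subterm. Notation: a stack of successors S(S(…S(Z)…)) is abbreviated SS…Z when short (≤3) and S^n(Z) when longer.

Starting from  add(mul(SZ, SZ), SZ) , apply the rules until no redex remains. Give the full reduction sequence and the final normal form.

  start: add(mul(SZ, SZ), SZ)
  step 1: add(add(SZ, mul(Z, SZ)), SZ)
  step 2: add(S(add(Z, mul(Z, SZ))), SZ)
  step 3: S(add(add(Z, mul(Z, SZ)), SZ))
  step 4: S(add(mul(Z, SZ), SZ))
  step 5: S(add(Z, SZ))
  step 6: SSZ

Answer: normal form = SSZ  (in 6 steps)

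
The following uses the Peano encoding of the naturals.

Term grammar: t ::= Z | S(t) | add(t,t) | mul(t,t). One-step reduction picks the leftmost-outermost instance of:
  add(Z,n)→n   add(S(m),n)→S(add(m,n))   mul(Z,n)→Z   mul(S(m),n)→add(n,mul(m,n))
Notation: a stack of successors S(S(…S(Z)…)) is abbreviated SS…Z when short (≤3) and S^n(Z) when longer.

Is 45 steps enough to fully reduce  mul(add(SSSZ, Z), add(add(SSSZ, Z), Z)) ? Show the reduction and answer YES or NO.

Answer: YES — reaches normal form S^9(Z) in 44 ≤ 45 steps

Derivation:
  start: mul(add(SSSZ, Z), add(add(SSSZ, Z), Z))
  step 1: mul(S(add(SSZ, Z)), add(add(SSSZ, Z), Z))
  step 2: add(add(add(SSSZ, Z), Z), mul(add(SSZ, Z), add(add(SSSZ, Z), Z)))
  step 3: add(add(S(add(SSZ, Z)), Z), mul(add(SSZ, Z), add(add(SSSZ, Z), Z)))
  step 4: add(S(add(add(SSZ, Z), Z)), mul(add(SSZ, Z), add(add(SSSZ, Z), Z)))
  step 5: S(add(add(add(SSZ, Z), Z), mul(add(SSZ, Z), add(add(SSSZ, Z), Z))))
  step 6: S(add(add(S(add(SZ, Z)), Z), mul(add(SSZ, Z), add(add(SSSZ, Z), Z))))
  step 7: S(add(S(add(add(SZ, Z), Z)), mul(add(SSZ, Z), add(add(SSSZ, Z), Z))))
  step 8: S(S(add(add(add(SZ, Z), Z), mul(add(SSZ, Z), add(add(SSSZ, Z), Z)))))
  step 9: S(S(add(add(S(add(Z, Z)), Z), mul(add(SSZ, Z), add(add(SSSZ, Z), Z)))))
  step 10: S(S(add(S(add(add(Z, Z), Z)), mul(add(SSZ, Z), add(add(SSSZ, Z), Z)))))
  step 11: S(S(S(add(add(add(Z, Z), Z), mul(add(SSZ, Z), add(add(SSSZ, Z), Z))))))
  step 12: S(S(S(add(add(Z, Z), mul(add(SSZ, Z), add(add(SSSZ, Z), Z))))))
  step 13: S(S(S(add(Z, mul(add(SSZ, Z), add(add(SSSZ, Z), Z))))))
  step 14: S(S(S(mul(add(SSZ, Z), add(add(SSSZ, Z), Z)))))
  step 15: S(S(S(mul(S(add(SZ, Z)), add(add(SSSZ, Z), Z)))))
  step 16: S(S(S(add(add(add(SSSZ, Z), Z), mul(add(SZ, Z), add(add(SSSZ, Z), Z))))))
  step 17: S(S(S(add(add(S(add(SSZ, Z)), Z), mul(add(SZ, Z), add(add(SSSZ, Z), Z))))))
  step 18: S(S(S(add(S(add(add(SSZ, Z), Z)), mul(add(SZ, Z), add(add(SSSZ, Z), Z))))))
  step 19: S(S(S(S(add(add(add(SSZ, Z), Z), mul(add(SZ, Z), add(add(SSSZ, Z), Z)))))))
  step 20: S(S(S(S(add(add(S(add(SZ, Z)), Z), mul(add(SZ, Z), add(add(SSSZ, Z), Z)))))))
  step 21: S(S(S(S(add(S(add(add(SZ, Z), Z)), mul(add(SZ, Z), add(add(SSSZ, Z), Z)))))))
  step 22: S(S(S(S(S(add(add(add(SZ, Z), Z), mul(add(SZ, Z), add(add(SSSZ, Z), Z))))))))
  step 23: S(S(S(S(S(add(add(S(add(Z, Z)), Z), mul(add(SZ, Z), add(add(SSSZ, Z), Z))))))))
  step 24: S(S(S(S(S(add(S(add(add(Z, Z), Z)), mul(add(SZ, Z), add(add(SSSZ, Z), Z))))))))
  step 25: S(S(S(S(S(S(add(add(add(Z, Z), Z), mul(add(SZ, Z), add(add(SSSZ, Z), Z)))))))))
  step 26: S(S(S(S(S(S(add(add(Z, Z), mul(add(SZ, Z), add(add(SSSZ, Z), Z)))))))))
  step 27: S(S(S(S(S(S(add(Z, mul(add(SZ, Z), add(add(SSSZ, Z), Z)))))))))
  step 28: S(S(S(S(S(S(mul(add(SZ, Z), add(add(SSSZ, Z), Z))))))))
  step 29: S(S(S(S(S(S(mul(S(add(Z, Z)), add(add(SSSZ, Z), Z))))))))
  step 30: S(S(S(S(S(S(add(add(add(SSSZ, Z), Z), mul(add(Z, Z), add(add(SSSZ, Z), Z)))))))))
  step 31: S(S(S(S(S(S(add(add(S(add(SSZ, Z)), Z), mul(add(Z, Z), add(add(SSSZ, Z), Z)))))))))
  step 32: S(S(S(S(S(S(add(S(add(add(SSZ, Z), Z)), mul(add(Z, Z), add(add(SSSZ, Z), Z)))))))))
  step 33: S(S(S(S(S(S(S(add(add(add(SSZ, Z), Z), mul(add(Z, Z), add(add(SSSZ, Z), Z))))))))))
  step 34: S(S(S(S(S(S(S(add(add(S(add(SZ, Z)), Z), mul(add(Z, Z), add(add(SSSZ, Z), Z))))))))))
  step 35: S(S(S(S(S(S(S(add(S(add(add(SZ, Z), Z)), mul(add(Z, Z), add(add(SSSZ, Z), Z))))))))))
  step 36: S(S(S(S(S(S(S(S(add(add(add(SZ, Z), Z), mul(add(Z, Z), add(add(SSSZ, Z), Z)))))))))))
  step 37: S(S(S(S(S(S(S(S(add(add(S(add(Z, Z)), Z), mul(add(Z, Z), add(add(SSSZ, Z), Z)))))))))))
  step 38: S(S(S(S(S(S(S(S(add(S(add(add(Z, Z), Z)), mul(add(Z, Z), add(add(SSSZ, Z), Z)))))))))))
  step 39: S(S(S(S(S(S(S(S(S(add(add(add(Z, Z), Z), mul(add(Z, Z), add(add(SSSZ, Z), Z))))))))))))
  step 40: S(S(S(S(S(S(S(S(S(add(add(Z, Z), mul(add(Z, Z), add(add(SSSZ, Z), Z))))))))))))
  step 41: S(S(S(S(S(S(S(S(S(add(Z, mul(add(Z, Z), add(add(SSSZ, Z), Z))))))))))))
  step 42: S(S(S(S(S(S(S(S(S(mul(add(Z, Z), add(add(SSSZ, Z), Z)))))))))))
  step 43: S(S(S(S(S(S(S(S(S(mul(Z, add(add(SSSZ, Z), Z)))))))))))
  step 44: S^9(Z)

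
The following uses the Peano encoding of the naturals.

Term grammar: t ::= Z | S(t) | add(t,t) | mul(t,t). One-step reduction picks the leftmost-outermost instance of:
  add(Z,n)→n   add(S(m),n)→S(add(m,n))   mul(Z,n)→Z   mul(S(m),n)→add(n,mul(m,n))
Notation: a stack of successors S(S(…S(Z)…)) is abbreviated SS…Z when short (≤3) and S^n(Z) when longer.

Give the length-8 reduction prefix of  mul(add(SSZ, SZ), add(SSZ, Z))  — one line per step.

Answer: after 8 steps: S(S(mul(add(SZ, SZ), add(SSZ, Z))))

Derivation:
  start: mul(add(SSZ, SZ), add(SSZ, Z))
  step 1: mul(S(add(SZ, SZ)), add(SSZ, Z))
  step 2: add(add(SSZ, Z), mul(add(SZ, SZ), add(SSZ, Z)))
  step 3: add(S(add(SZ, Z)), mul(add(SZ, SZ), add(SSZ, Z)))
  step 4: S(add(add(SZ, Z), mul(add(SZ, SZ), add(SSZ, Z))))
  step 5: S(add(S(add(Z, Z)), mul(add(SZ, SZ), add(SSZ, Z))))
  step 6: S(S(add(add(Z, Z), mul(add(SZ, SZ), add(SSZ, Z)))))
  step 7: S(S(add(Z, mul(add(SZ, SZ), add(SSZ, Z)))))
  step 8: S(S(mul(add(SZ, SZ), add(SSZ, Z))))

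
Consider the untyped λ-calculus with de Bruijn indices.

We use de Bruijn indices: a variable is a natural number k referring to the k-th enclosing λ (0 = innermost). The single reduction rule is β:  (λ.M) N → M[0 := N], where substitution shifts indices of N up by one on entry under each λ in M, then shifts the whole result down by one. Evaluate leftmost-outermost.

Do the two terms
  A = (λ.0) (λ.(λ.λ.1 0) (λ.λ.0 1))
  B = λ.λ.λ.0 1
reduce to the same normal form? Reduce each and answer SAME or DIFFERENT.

Term A:
  start: (λ.0) (λ.(λ.λ.1 0) (λ.λ.0 1))
  step 1: λ.(λ.λ.1 0) (λ.λ.0 1)
  step 2: λ.λ.(λ.λ.0 1) 0
  step 3: λ.λ.λ.0 1

Term B:
  start: λ.λ.λ.0 1

Answer: SAME — A ⇓ λ.λ.λ.0 1, B ⇓ λ.λ.λ.0 1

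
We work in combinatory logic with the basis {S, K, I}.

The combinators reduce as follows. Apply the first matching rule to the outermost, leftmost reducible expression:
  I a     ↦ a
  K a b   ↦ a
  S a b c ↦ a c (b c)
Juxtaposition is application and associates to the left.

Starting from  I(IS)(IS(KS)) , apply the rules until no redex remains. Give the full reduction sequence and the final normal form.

  start: I(IS)(IS(KS))
  step 1: IS(IS(KS))
  step 2: S(IS(KS))
  step 3: S(S(KS))

Answer: normal form = S(S(KS))  (in 3 steps)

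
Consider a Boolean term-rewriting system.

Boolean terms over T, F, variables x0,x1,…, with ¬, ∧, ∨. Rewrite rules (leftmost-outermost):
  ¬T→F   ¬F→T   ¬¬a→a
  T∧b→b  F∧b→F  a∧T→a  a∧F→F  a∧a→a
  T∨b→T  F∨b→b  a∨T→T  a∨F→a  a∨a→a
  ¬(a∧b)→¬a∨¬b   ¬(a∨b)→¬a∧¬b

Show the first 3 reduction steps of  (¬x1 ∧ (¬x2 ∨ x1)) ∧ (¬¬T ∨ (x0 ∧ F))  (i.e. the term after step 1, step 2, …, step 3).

Answer: after 3 steps: ¬x1 ∧ (¬x2 ∨ x1)

Reduction:
  start: (¬x1 ∧ (¬x2 ∨ x1)) ∧ (¬¬T ∨ (x0 ∧ F))
  [1] (¬x1 ∧ (¬x2 ∨ x1)) ∧ (T ∨ (x0 ∧ F))
  [2] (¬x1 ∧ (¬x2 ∨ x1)) ∧ T
  [3] ¬x1 ∧ (¬x2 ∨ x1)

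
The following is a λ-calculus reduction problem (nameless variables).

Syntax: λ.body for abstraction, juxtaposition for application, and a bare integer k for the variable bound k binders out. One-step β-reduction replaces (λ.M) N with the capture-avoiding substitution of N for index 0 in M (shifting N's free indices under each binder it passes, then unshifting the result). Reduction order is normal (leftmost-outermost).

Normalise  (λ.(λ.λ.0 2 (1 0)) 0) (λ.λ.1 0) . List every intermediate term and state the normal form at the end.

Answer: normal form = λ.0 (λ.λ.1 0) (λ.1 0)  (in 3 steps)

Derivation:
  start: (λ.(λ.λ.0 2 (1 0)) 0) (λ.λ.1 0)
  [1] (λ.λ.0 (λ.λ.1 0) (1 0)) (λ.λ.1 0)
  [2] λ.0 (λ.λ.1 0) ((λ.λ.1 0) 0)
  [3] λ.0 (λ.λ.1 0) (λ.1 0)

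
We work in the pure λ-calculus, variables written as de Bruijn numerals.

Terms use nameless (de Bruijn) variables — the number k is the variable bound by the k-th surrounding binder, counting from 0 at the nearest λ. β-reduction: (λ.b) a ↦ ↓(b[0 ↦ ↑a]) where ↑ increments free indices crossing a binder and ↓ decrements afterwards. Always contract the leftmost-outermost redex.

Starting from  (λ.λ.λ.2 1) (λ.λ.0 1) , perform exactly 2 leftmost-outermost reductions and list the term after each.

Answer: after 2 steps: λ.λ.λ.0 2

Reduction:
  start: (λ.λ.λ.2 1) (λ.λ.0 1)
  →1  λ.λ.(λ.λ.0 1) 1
  →2  λ.λ.λ.0 2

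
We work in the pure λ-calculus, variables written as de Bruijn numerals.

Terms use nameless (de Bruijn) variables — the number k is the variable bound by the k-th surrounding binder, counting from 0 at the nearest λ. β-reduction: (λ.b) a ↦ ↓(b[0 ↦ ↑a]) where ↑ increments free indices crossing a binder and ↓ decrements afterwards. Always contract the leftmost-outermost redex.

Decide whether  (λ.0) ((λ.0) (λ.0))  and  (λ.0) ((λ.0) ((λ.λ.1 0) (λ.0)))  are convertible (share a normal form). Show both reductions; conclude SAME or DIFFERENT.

Term A:
  start: (λ.0) ((λ.0) (λ.0))
  →1  (λ.0) (λ.0)
  →2  λ.0

Term B:
  start: (λ.0) ((λ.0) ((λ.λ.1 0) (λ.0)))
  →1  (λ.0) ((λ.λ.1 0) (λ.0))
  →2  (λ.λ.1 0) (λ.0)
  →3  λ.(λ.0) 0
  →4  λ.0

Answer: SAME — A ⇓ λ.0, B ⇓ λ.0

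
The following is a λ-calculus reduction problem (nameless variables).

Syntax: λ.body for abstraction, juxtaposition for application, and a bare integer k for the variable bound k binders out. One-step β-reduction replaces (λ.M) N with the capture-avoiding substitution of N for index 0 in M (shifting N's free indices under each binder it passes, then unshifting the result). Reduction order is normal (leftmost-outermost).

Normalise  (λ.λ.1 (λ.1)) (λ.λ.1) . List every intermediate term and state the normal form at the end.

Answer: normal form = λ.λ.λ.2  (in 2 steps)

Derivation:
  start: (λ.λ.1 (λ.1)) (λ.λ.1)
  step 1: λ.(λ.λ.1) (λ.1)
  step 2: λ.λ.λ.2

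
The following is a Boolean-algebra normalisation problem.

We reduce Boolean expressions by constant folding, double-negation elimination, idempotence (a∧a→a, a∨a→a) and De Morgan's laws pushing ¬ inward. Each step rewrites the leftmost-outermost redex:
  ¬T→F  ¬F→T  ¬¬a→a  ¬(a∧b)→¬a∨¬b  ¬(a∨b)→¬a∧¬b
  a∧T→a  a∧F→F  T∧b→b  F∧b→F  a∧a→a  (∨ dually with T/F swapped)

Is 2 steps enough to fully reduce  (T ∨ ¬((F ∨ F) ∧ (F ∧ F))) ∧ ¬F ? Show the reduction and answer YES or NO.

  start: (T ∨ ¬((F ∨ F) ∧ (F ∧ F))) ∧ ¬F
  [1] T ∧ ¬F
  [2] ¬F

Answer: NO — after 2 steps the term is ¬F, not yet normal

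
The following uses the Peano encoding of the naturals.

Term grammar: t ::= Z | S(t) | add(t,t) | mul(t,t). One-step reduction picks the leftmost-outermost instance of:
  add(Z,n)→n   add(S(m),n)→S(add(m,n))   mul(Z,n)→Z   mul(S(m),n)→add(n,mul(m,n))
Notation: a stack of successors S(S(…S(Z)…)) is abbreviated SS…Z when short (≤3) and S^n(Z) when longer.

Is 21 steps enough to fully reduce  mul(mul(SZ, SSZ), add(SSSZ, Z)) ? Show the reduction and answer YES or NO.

Answer: NO — after 21 steps the term is S(S(S(S(S(S(mul(add(Z, mul(Z, SSZ)), add(SSSZ, Z)))))))), not yet normal

Working:
  start: mul(mul(SZ, SSZ), add(SSSZ, Z))
  [1] mul(add(SSZ, mul(Z, SSZ)), add(SSSZ, Z))
  [2] mul(S(add(SZ, mul(Z, SSZ))), add(SSSZ, Z))
  [3] add(add(SSSZ, Z), mul(add(SZ, mul(Z, SSZ)), add(SSSZ, Z)))
  [4] add(S(add(SSZ, Z)), mul(add(SZ, mul(Z, SSZ)), add(SSSZ, Z)))
  [5] S(add(add(SSZ, Z), mul(add(SZ, mul(Z, SSZ)), add(SSSZ, Z))))
  [6] S(add(S(add(SZ, Z)), mul(add(SZ, mul(Z, SSZ)), add(SSSZ, Z))))
  [7] S(S(add(add(SZ, Z), mul(add(SZ, mul(Z, SSZ)), add(SSSZ, Z)))))
  [8] S(S(add(S(add(Z, Z)), mul(add(SZ, mul(Z, SSZ)), add(SSSZ, Z)))))
  [9] S(S(S(add(add(Z, Z), mul(add(SZ, mul(Z, SSZ)), add(SSSZ, Z))))))
  [10] S(S(S(add(Z, mul(add(SZ, mul(Z, SSZ)), add(SSSZ, Z))))))
  [11] S(S(S(mul(add(SZ, mul(Z, SSZ)), add(SSSZ, Z)))))
  [12] S(S(S(mul(S(add(Z, mul(Z, SSZ))), add(SSSZ, Z)))))
  [13] S(S(S(add(add(SSSZ, Z), mul(add(Z, mul(Z, SSZ)), add(SSSZ, Z))))))
  [14] S(S(S(add(S(add(SSZ, Z)), mul(add(Z, mul(Z, SSZ)), add(SSSZ, Z))))))
  [15] S(S(S(S(add(add(SSZ, Z), mul(add(Z, mul(Z, SSZ)), add(SSSZ, Z)))))))
  [16] S(S(S(S(add(S(add(SZ, Z)), mul(add(Z, mul(Z, SSZ)), add(SSSZ, Z)))))))
  [17] S(S(S(S(S(add(add(SZ, Z), mul(add(Z, mul(Z, SSZ)), add(SSSZ, Z))))))))
  [18] S(S(S(S(S(add(S(add(Z, Z)), mul(add(Z, mul(Z, SSZ)), add(SSSZ, Z))))))))
  [19] S(S(S(S(S(S(add(add(Z, Z), mul(add(Z, mul(Z, SSZ)), add(SSSZ, Z)))))))))
  [20] S(S(S(S(S(S(add(Z, mul(add(Z, mul(Z, SSZ)), add(SSSZ, Z)))))))))
  [21] S(S(S(S(S(S(mul(add(Z, mul(Z, SSZ)), add(SSSZ, Z))))))))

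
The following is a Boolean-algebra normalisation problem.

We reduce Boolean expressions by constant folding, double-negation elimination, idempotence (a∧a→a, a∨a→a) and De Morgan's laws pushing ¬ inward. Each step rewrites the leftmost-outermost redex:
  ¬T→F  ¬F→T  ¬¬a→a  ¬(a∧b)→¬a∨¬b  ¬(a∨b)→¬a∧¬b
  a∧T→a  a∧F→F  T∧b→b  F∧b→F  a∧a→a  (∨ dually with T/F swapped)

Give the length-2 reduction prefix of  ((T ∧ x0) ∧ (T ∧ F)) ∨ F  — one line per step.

Answer: after 2 steps: x0 ∧ (T ∧ F)

Working:
  start: ((T ∧ x0) ∧ (T ∧ F)) ∨ F
  step 1: (T ∧ x0) ∧ (T ∧ F)
  step 2: x0 ∧ (T ∧ F)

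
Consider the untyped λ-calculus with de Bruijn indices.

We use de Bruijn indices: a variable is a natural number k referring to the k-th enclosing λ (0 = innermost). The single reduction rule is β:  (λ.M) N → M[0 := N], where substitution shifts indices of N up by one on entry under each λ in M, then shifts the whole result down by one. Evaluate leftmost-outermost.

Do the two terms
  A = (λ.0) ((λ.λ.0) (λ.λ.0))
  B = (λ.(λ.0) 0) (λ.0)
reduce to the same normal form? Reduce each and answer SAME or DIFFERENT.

Answer: SAME — A ⇓ λ.0, B ⇓ λ.0

Reduction:
Term A:
  start: (λ.0) ((λ.λ.0) (λ.λ.0))
  →1  (λ.λ.0) (λ.λ.0)
  →2  λ.0

Term B:
  start: (λ.(λ.0) 0) (λ.0)
  →1  (λ.0) (λ.0)
  →2  λ.0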